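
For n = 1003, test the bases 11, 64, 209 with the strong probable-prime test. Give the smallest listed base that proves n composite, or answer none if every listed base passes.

n − 1 = 1002 = 2^1 · 501, so s = 1 and d = 501.
Base 11: x_0 = 11^501 mod 1003 = 214. x_0 ∉ {1, 1002} and s = 1, so 11 is a Miller–Rabin witness and 1003 is composite.
Base 64: x_0 = 64^501 mod 1003 = 812. x_0 ∉ {1, 1002} and s = 1, so 64 is a Miller–Rabin witness and 1003 is composite.
Base 209: x_0 = 209^501 mod 1003 = 337. x_0 ∉ {1, 1002} and s = 1, so 209 is a Miller–Rabin witness and 1003 is composite.
The smallest witness among the given bases is 11.

11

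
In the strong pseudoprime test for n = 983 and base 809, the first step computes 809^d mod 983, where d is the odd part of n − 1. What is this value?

n − 1 = 982 = 2^1 · 491, so s = 1 and d = 491.
809^491 mod 983 = 1.

1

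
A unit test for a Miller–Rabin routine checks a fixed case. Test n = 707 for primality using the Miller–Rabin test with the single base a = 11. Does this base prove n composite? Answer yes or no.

yes

n − 1 = 706 = 2^1 · 353, so s = 1 and d = 353.
x_0 = 11^353 mod 707 = 184.
x_0 ∉ {1, 706} and s = 1, so 11 is a Miller–Rabin witness and 707 is composite.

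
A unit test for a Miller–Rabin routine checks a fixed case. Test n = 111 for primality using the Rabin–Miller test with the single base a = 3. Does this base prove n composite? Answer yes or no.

n − 1 = 110 = 2^1 · 55, so s = 1 and d = 55.
By repeated squaring, 3^55 ≡ 3 (mod 111).
x_0 = 3^55 mod 111 = 3.
x_0 ∉ {1, 110} and s = 1, so 3 is a Miller–Rabin witness and 111 is composite.

yes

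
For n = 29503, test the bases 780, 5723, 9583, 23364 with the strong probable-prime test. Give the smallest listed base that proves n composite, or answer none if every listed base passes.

780

n − 1 = 29502 = 2^1 · 14751, so s = 1 and d = 14751.
Base 780: x_0 = 780^14751 mod 29503 = 599. x_0 ∉ {1, 29502} and s = 1, so 780 is a Miller–Rabin witness and 29503 is composite.
Base 5723: x_0 = 5723^14751 mod 29503 = 11372. x_0 ∉ {1, 29502} and s = 1, so 5723 is a Miller–Rabin witness and 29503 is composite.
Base 9583: x_0 = 9583^14751 mod 29503 = 7528. x_0 ∉ {1, 29502} and s = 1, so 9583 is a Miller–Rabin witness and 29503 is composite.
Base 23364: x_0 = 23364^14751 mod 29503 = 18504. x_0 ∉ {1, 29502} and s = 1, so 23364 is a Miller–Rabin witness and 29503 is composite.
The smallest witness among the given bases is 780.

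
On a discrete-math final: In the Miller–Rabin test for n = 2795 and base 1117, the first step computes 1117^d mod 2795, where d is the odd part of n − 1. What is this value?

n − 1 = 2794 = 2^1 · 1397, so s = 1 and d = 1397.
1117^1397 mod 2795 = 1117.

1117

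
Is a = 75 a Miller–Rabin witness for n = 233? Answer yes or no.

n − 1 = 232 = 2^3 · 29, so s = 3 and d = 29.
x_0 = 75^29 mod 233 = 136.
x_0 is neither 1 nor 232, so continue squaring.
x_1 = 136^2 mod 233 = 89.
x_2 = 89^2 mod 233 = 232.
x_2 ≡ −1, so 75 is not a witness.

no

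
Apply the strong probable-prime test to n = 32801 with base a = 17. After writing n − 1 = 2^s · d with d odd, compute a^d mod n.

32800

n − 1 = 32800 = 2^5 · 1025, so s = 5 and d = 1025.
Repeated squaring mod 32801: 17^1 ≡ 17, 17^2 ≡ 289, 17^4 ≡ 17919, 17^8 ≡ 1572, 17^16 ≡ 11109, 17^32 ≡ 12519, 17^64 ≡ 2183, 17^128 ≡ 9344, 17^256 ≡ 26875, 17^512 ≡ 20406, 17^1024 ≡ 28942.
1025 = 1024 + 1, so 17^1025 ≡ 28942·17 ≡ 32800 (mod 32801).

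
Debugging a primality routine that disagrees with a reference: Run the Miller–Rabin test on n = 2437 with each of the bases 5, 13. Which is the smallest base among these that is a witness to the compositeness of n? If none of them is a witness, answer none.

n − 1 = 2436 = 2^2 · 609, so s = 2 and d = 609.
Base 5: x_0 = 5^609 mod 2437 = 2039. x_0 is neither 1 nor 2436, so continue squaring. x_1 = 2039^2 mod 2437 = 2436. x_1 ≡ −1, so 5 is not a witness.
Base 13: x_0 = 13^609 mod 2437 = 398. x_0 is neither 1 nor 2436, so continue squaring. x_1 = 398^2 mod 2437 = 2436. x_1 ≡ −1, so 13 is not a witness.
No listed base is a witness for 2437.

none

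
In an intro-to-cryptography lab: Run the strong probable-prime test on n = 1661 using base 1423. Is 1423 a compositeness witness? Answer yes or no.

no

n − 1 = 1660 = 2^2 · 415, so s = 2 and d = 415.
x_0 = 1423^415 mod 1661 = 1.
x_0 = 1, so 1423 is not a witness.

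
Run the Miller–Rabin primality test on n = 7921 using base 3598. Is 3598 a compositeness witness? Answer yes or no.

n − 1 = 7920 = 2^4 · 495, so s = 4 and d = 495.
x_0 = 3598^495 mod 7921 = 1145.
x_0 is neither 1 nor 7920, so continue squaring.
x_1 = 1145^2 mod 7921 = 4060.
x_2 = 4060^2 mod 7921 = 7920.
x_2 ≡ −1, so 3598 is not a witness.

no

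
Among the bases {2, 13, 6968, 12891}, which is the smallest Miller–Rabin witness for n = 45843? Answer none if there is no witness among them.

2

n − 1 = 45842 = 2^1 · 22921, so s = 1 and d = 22921.
Base 2: x_0 = 2^22921 mod 45843 = 4349. x_0 ∉ {1, 45842} and s = 1, so 2 is a Miller–Rabin witness and 45843 is composite.
Base 13: x_0 = 13^22921 mod 45843 = 32269. x_0 ∉ {1, 45842} and s = 1, so 13 is a Miller–Rabin witness and 45843 is composite.
Base 6968: x_0 = 6968^22921 mod 45843 = 26057. x_0 ∉ {1, 45842} and s = 1, so 6968 is a Miller–Rabin witness and 45843 is composite.
Base 12891: x_0 = 12891^22921 mod 45843 = 34227. x_0 ∉ {1, 45842} and s = 1, so 12891 is a Miller–Rabin witness and 45843 is composite.
The smallest witness among the given bases is 2.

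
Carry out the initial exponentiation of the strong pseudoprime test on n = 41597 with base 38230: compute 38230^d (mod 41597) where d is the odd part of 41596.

n − 1 = 41596 = 2^2 · 10399, so s = 2 and d = 10399.
Repeated squaring mod 41597: 38230^1 ≡ 38230, 38230^2 ≡ 22305, 38230^4 ≡ 12905, 38230^8 ≡ 26234, 38230^16 ≡ 391, 38230^32 ≡ 28090, 38230^64 ≡ 36204, 38230^128 ≡ 8146, 38230^256 ≡ 10101, 38230^512 ≡ 34357, 38230^1024 ≡ 5380, 38230^2048 ≡ 34485, 38230^4096 ≡ 40189, 38230^8192 ≡ 27405.
10399 = 8192 + 2048 + 128 + 16 + 8 + 4 + 2 + 1, so 38230^10399 ≡ 27405·34485·8146·391·26234·12905·22305·38230 ≡ 29647 (mod 41597).

29647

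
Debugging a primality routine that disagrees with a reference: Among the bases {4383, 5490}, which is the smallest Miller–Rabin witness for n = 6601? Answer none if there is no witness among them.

n − 1 = 6600 = 2^3 · 825, so s = 3 and d = 825.
Base 4383: x_0 = 4383^825 mod 6601 = 1. x_0 = 1, so 4383 is not a witness.
Base 5490: x_0 = 5490^825 mod 6601 = 1. x_0 = 1, so 5490 is not a witness.
No listed base is a witness for 6601.

none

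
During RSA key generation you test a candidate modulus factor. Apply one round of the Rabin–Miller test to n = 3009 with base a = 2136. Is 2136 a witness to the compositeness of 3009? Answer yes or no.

n − 1 = 3008 = 2^6 · 47, so s = 6 and d = 47.
x_0 = 2136^47 mod 3009 = 1731.
x_0 is neither 1 nor 3008, so continue squaring.
x_1 = 1731^2 mod 3009 = 2406.
x_2 = 2406^2 mod 3009 = 2529.
x_3 = 2529^2 mod 3009 = 1716.
x_4 = 1716^2 mod 3009 = 1854.
x_5 = 1854^2 mod 3009 = 1038.
Reached i = s−1 = 5 without hitting −1: 2136 is a Miller–Rabin witness and 3009 is composite.

yes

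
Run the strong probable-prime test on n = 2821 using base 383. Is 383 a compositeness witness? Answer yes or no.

yes

n − 1 = 2820 = 2^2 · 705, so s = 2 and d = 705.
x_0 = 383^705 mod 2821 = 1084.
x_0 is neither 1 nor 2820, so continue squaring.
x_1 = 1084^2 mod 2821 = 1520.
Reached i = s−1 = 1 without hitting −1: 383 is a Miller–Rabin witness and 2821 is composite.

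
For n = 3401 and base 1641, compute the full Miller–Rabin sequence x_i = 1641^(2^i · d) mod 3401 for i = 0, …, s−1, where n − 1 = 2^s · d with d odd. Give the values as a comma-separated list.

n − 1 = 3400 = 2^3 · 425, so s = 3 and d = 425.
x_0 = 1641^425 mod 3401 = 1930.
x_1 = 1930^2 mod 3401 = 805.
x_2 = 805^2 mod 3401 = 1835.

1930, 805, 1835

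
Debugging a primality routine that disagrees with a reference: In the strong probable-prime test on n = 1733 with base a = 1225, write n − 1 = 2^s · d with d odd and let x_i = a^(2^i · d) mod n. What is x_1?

1

n − 1 = 1732 = 2^2 · 433, so s = 2 and d = 433.
x_0 = 1225^433 mod 1733 = 1732.
x_1 = 1732^2 mod 1733 = 1.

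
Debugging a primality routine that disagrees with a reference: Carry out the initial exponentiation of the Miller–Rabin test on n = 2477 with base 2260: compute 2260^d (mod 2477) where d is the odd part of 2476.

1562

n − 1 = 2476 = 2^2 · 619, so s = 2 and d = 619.
Repeated squaring mod 2477: 2260^1 ≡ 2260, 2260^2 ≡ 26, 2260^4 ≡ 676, 2260^8 ≡ 1208, 2260^16 ≡ 311, 2260^32 ≡ 118, 2260^64 ≡ 1539, 2260^128 ≡ 509, 2260^256 ≡ 1473, 2260^512 ≡ 2354.
619 = 512 + 64 + 32 + 8 + 2 + 1, so 2260^619 ≡ 2354·1539·118·1208·26·2260 ≡ 1562 (mod 2477).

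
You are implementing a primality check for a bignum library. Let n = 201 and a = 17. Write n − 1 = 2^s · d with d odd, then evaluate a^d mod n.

n − 1 = 200 = 2^3 · 25, so s = 3 and d = 25.
Repeated squaring mod 201: 17^1 ≡ 17, 17^2 ≡ 88, 17^4 ≡ 106, 17^8 ≡ 181, 17^16 ≡ 199.
25 = 16 + 8 + 1, so 17^25 ≡ 199·181·17 ≡ 77 (mod 201).

77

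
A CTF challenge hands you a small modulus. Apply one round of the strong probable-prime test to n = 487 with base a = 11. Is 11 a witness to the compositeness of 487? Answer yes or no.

n − 1 = 486 = 2^1 · 243, so s = 1 and d = 243.
x_0 = 11^243 mod 487 = 486.
x_0 = 486 ≡ −1, so 11 is not a witness.

no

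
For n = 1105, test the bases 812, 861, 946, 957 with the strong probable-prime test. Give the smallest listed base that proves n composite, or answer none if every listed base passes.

861

n − 1 = 1104 = 2^4 · 69, so s = 4 and d = 69.
Base 812: x_0 = 812^69 mod 1105 = 642. x_0 is neither 1 nor 1104, so continue squaring. x_1 = 642^2 mod 1105 = 1104. x_1 ≡ −1, so 812 is not a witness.
Base 861: x_0 = 861^69 mod 1105 = 911. x_0 is neither 1 nor 1104, so continue squaring. x_1 = 911^2 mod 1105 = 66. x_2 = 66^2 mod 1105 = 1041. x_3 = 1041^2 mod 1105 = 781. Reached i = s−1 = 3 without hitting −1: 861 is a Miller–Rabin witness and 1105 is composite.
Base 946: x_0 = 946^69 mod 1105 = 571. x_0 is neither 1 nor 1104, so continue squaring. x_1 = 571^2 mod 1105 = 66. x_2 = 66^2 mod 1105 = 1041. x_3 = 1041^2 mod 1105 = 781. Reached i = s−1 = 3 without hitting −1: 946 is a Miller–Rabin witness and 1105 is composite.
Base 957: x_0 = 957^69 mod 1105 = 762. x_0 is neither 1 nor 1104, so continue squaring. x_1 = 762^2 mod 1105 = 519. x_2 = 519^2 mod 1105 = 846. x_3 = 846^2 mod 1105 = 781. Reached i = s−1 = 3 without hitting −1: 957 is a Miller–Rabin witness and 1105 is composite.
The smallest witness among the given bases is 861.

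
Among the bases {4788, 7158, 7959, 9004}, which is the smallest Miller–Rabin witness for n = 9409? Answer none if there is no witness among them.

n − 1 = 9408 = 2^6 · 147, so s = 6 and d = 147.
Base 4788: x_0 = 4788^147 mod 9409 = 1. x_0 = 1, so 4788 is not a witness.
Base 7158: x_0 = 7158^147 mod 9409 = 337. x_0 is neither 1 nor 9408, so continue squaring. x_1 = 337^2 mod 9409 = 661. x_2 = 661^2 mod 9409 = 4107. x_3 = 4107^2 mod 9409 = 6521. x_4 = 6521^2 mod 9409 = 4170. x_5 = 4170^2 mod 9409 = 1068. Reached i = s−1 = 5 without hitting −1: 7158 is a Miller–Rabin witness and 9409 is composite.
Base 7959: x_0 = 7959^147 mod 9409 = 4919. x_0 is neither 1 nor 9408, so continue squaring. x_1 = 4919^2 mod 9409 = 6022. x_2 = 6022^2 mod 9409 = 2198. x_3 = 2198^2 mod 9409 = 4387. x_4 = 4387^2 mod 9409 = 4364. x_5 = 4364^2 mod 9409 = 680. Reached i = s−1 = 5 without hitting −1: 7959 is a Miller–Rabin witness and 9409 is composite.
Base 9004: x_0 = 9004^147 mod 9409 = 7241. x_0 is neither 1 nor 9408, so continue squaring. x_1 = 7241^2 mod 9409 = 5133. x_2 = 5133^2 mod 9409 = 2489. x_3 = 2489^2 mod 9409 = 3999. x_4 = 3999^2 mod 9409 = 6110. x_5 = 6110^2 mod 9409 = 6597. Reached i = s−1 = 5 without hitting −1: 9004 is a Miller–Rabin witness and 9409 is composite.
The smallest witness among the given bases is 7158.

7158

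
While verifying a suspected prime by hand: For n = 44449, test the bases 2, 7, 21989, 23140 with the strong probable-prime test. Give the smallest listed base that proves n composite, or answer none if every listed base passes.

none

n − 1 = 44448 = 2^5 · 1389, so s = 5 and d = 1389.
Base 2: x_0 = 2^1389 mod 44449 = 34432. x_0 is neither 1 nor 44448, so continue squaring. x_1 = 34432^2 mod 44449 = 18896. x_2 = 18896^2 mod 44449 = 44448. x_2 ≡ −1, so 2 is not a witness.
Base 7: x_0 = 7^1389 mod 44449 = 31146. x_0 is neither 1 nor 44448, so continue squaring. x_1 = 31146^2 mod 44449 = 18340. x_2 = 18340^2 mod 44449 = 10017. x_3 = 10017^2 mod 44449 = 18896. x_4 = 18896^2 mod 44449 = 44448. x_4 ≡ −1, so 7 is not a witness.
Base 21989: x_0 = 21989^1389 mod 44449 = 30056. x_0 is neither 1 nor 44448, so continue squaring. x_1 = 30056^2 mod 44449 = 26109. x_2 = 26109^2 mod 44449 = 10017. x_3 = 10017^2 mod 44449 = 18896. x_4 = 18896^2 mod 44449 = 44448. x_4 ≡ −1, so 21989 is not a witness.
Base 23140: x_0 = 23140^1389 mod 44449 = 25553. x_0 is neither 1 nor 44448, so continue squaring. x_1 = 25553^2 mod 44449 = 44448. x_1 ≡ −1, so 23140 is not a witness.
No listed base is a witness for 44449.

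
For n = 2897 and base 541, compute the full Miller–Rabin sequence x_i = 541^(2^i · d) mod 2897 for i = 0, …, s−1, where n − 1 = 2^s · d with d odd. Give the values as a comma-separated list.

2217, 1777, 2896, 1

n − 1 = 2896 = 2^4 · 181, so s = 4 and d = 181.
x_0 = 541^181 mod 2897 = 2217.
x_1 = 2217^2 mod 2897 = 1777.
x_2 = 1777^2 mod 2897 = 2896.
x_3 = 2896^2 mod 2897 = 1.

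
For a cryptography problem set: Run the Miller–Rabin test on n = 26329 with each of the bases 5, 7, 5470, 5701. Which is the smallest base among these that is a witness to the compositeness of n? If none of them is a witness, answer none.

n − 1 = 26328 = 2^3 · 3291, so s = 3 and d = 3291.
Base 5: x_0 = 5^3291 mod 26329 = 4045. x_0 is neither 1 nor 26328, so continue squaring. x_1 = 4045^2 mod 26329 = 11716. x_2 = 11716^2 mod 26329 = 11579. Reached i = s−1 = 2 without hitting −1: 5 is a Miller–Rabin witness and 26329 is composite.
Base 7: x_0 = 7^3291 mod 26329 = 346. x_0 is neither 1 nor 26328, so continue squaring. x_1 = 346^2 mod 26329 = 14400. x_2 = 14400^2 mod 26329 = 19125. Reached i = s−1 = 2 without hitting −1: 7 is a Miller–Rabin witness and 26329 is composite.
Base 5470: x_0 = 5470^3291 mod 26329 = 9821. x_0 is neither 1 nor 26328, so continue squaring. x_1 = 9821^2 mod 26329 = 8914. x_2 = 8914^2 mod 26329 = 24803. Reached i = s−1 = 2 without hitting −1: 5470 is a Miller–Rabin witness and 26329 is composite.
Base 5701: x_0 = 5701^3291 mod 26329 = 20479. x_0 is neither 1 nor 26328, so continue squaring. x_1 = 20479^2 mod 26329 = 21129. x_2 = 21129^2 mod 26329 = 117. Reached i = s−1 = 2 without hitting −1: 5701 is a Miller–Rabin witness and 26329 is composite.
The smallest witness among the given bases is 5.

5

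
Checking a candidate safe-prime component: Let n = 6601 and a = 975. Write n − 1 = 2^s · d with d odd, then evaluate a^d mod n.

n − 1 = 6600 = 2^3 · 825, so s = 3 and d = 825.
Repeated squaring mod 6601: 975^1 ≡ 975, 975^2 ≡ 81, 975^4 ≡ 6561, 975^8 ≡ 1600, 975^16 ≡ 5413, 975^32 ≡ 5331, 975^64 ≡ 2256, 975^128 ≡ 165, 975^256 ≡ 821, 975^512 ≡ 739.
825 = 512 + 256 + 32 + 16 + 8 + 1, so 975^825 ≡ 739·821·5331·5413·1600·975 ≡ 2738 (mod 6601).

2738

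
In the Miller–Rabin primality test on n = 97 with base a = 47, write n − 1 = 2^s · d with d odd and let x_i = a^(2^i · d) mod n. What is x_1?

n − 1 = 96 = 2^5 · 3, so s = 5 and d = 3.
x_0 = 47^3 mod 97 = 33.
x_1 = 33^2 mod 97 = 22.

22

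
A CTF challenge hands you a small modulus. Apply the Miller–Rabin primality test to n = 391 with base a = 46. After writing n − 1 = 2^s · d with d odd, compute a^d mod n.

368

n − 1 = 390 = 2^1 · 195, so s = 1 and d = 195.
46^195 mod 391 = 368.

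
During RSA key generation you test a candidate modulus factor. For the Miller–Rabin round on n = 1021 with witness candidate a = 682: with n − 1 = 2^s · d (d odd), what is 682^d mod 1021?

n − 1 = 1020 = 2^2 · 255, so s = 2 and d = 255.
Repeated squaring mod 1021: 682^1 ≡ 682, 682^2 ≡ 569, 682^4 ≡ 104, 682^8 ≡ 606, 682^16 ≡ 697, 682^32 ≡ 834, 682^64 ≡ 255, 682^128 ≡ 702.
255 = 128 + 64 + 32 + 16 + 8 + 4 + 2 + 1, so 682^255 ≡ 702·255·834·697·606·104·569·682 ≡ 1 (mod 1021).

1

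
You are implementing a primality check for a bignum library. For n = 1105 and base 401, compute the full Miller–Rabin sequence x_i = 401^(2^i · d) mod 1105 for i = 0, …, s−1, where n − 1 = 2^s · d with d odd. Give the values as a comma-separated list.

346, 376, 1041, 781

n − 1 = 1104 = 2^4 · 69, so s = 4 and d = 69.
x_0 = 401^69 mod 1105 = 346.
x_1 = 346^2 mod 1105 = 376.
x_2 = 376^2 mod 1105 = 1041.
x_3 = 1041^2 mod 1105 = 781.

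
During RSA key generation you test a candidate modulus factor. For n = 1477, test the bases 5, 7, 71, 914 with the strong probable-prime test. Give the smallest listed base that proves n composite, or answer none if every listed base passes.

5

n − 1 = 1476 = 2^2 · 369, so s = 2 and d = 369.
Base 5: x_0 = 5^369 mod 1477 = 958. x_0 is neither 1 nor 1476, so continue squaring. x_1 = 958^2 mod 1477 = 547. Reached i = s−1 = 1 without hitting −1: 5 is a Miller–Rabin witness and 1477 is composite.
Base 7: x_0 = 7^369 mod 1477 = 1190. x_0 is neither 1 nor 1476, so continue squaring. x_1 = 1190^2 mod 1477 = 1134. Reached i = s−1 = 1 without hitting −1: 7 is a Miller–Rabin witness and 1477 is composite.
Base 71: x_0 = 71^369 mod 1477 = 1373. x_0 is neither 1 nor 1476, so continue squaring. x_1 = 1373^2 mod 1477 = 477. Reached i = s−1 = 1 without hitting −1: 71 is a Miller–Rabin witness and 1477 is composite.
Base 914: x_0 = 914^369 mod 1477 = 1380. x_0 is neither 1 nor 1476, so continue squaring. x_1 = 1380^2 mod 1477 = 547. Reached i = s−1 = 1 without hitting −1: 914 is a Miller–Rabin witness and 1477 is composite.
The smallest witness among the given bases is 5.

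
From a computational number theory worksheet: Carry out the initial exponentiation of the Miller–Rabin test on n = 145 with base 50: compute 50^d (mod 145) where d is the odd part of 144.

130

n − 1 = 144 = 2^4 · 9, so s = 4 and d = 9.
Repeated squaring mod 145: 50^1 ≡ 50, 50^2 ≡ 35, 50^4 ≡ 65, 50^8 ≡ 20.
9 = 8 + 1, so 50^9 ≡ 20·50 ≡ 130 (mod 145).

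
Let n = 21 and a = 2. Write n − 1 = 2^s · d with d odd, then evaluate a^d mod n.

11

n − 1 = 20 = 2^2 · 5, so s = 2 and d = 5.
2^5 mod 21 = 11.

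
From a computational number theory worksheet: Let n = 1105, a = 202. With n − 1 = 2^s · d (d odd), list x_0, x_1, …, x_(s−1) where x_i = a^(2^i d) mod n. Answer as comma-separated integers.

n − 1 = 1104 = 2^4 · 69, so s = 4 and d = 69.
x_0 = 202^69 mod 1105 = 1022.
x_1 = 1022^2 mod 1105 = 259.
x_2 = 259^2 mod 1105 = 781.
x_3 = 781^2 mod 1105 = 1.

1022, 259, 781, 1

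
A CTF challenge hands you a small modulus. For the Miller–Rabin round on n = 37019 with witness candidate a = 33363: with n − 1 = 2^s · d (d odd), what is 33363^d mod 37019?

n − 1 = 37018 = 2^1 · 18509, so s = 1 and d = 18509.
Repeated squaring mod 37019: 33363^1 ≡ 33363, 33363^2 ≡ 2477, 33363^4 ≡ 27394, 33363^8 ≡ 19087, 33363^16 ≡ 9590, 33363^32 ≡ 12904, 33363^64 ≡ 1754, 33363^128 ≡ 3939, 33363^256 ≡ 4760, 33363^512 ≡ 1972, 33363^1024 ≡ 1789, 33363^2048 ≡ 16887, 33363^4096 ≡ 13412, 33363^8192 ≡ 6423, 33363^16384 ≡ 15763.
18509 = 16384 + 2048 + 64 + 8 + 4 + 1, so 33363^18509 ≡ 15763·16887·1754·19087·27394·33363 ≡ 1 (mod 37019).

1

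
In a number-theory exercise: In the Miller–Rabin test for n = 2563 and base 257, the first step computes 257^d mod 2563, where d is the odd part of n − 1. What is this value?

n − 1 = 2562 = 2^1 · 1281, so s = 1 and d = 1281.
Repeated squaring mod 2563: 257^1 ≡ 257, 257^2 ≡ 1974, 257^4 ≡ 916, 257^8 ≡ 955, 257^16 ≡ 2160, 257^32 ≡ 940, 257^64 ≡ 1928, 257^128 ≡ 834, 257^256 ≡ 983, 257^512 ≡ 38, 257^1024 ≡ 1444.
1281 = 1024 + 256 + 1, so 257^1281 ≡ 1444·983·257 ≡ 2248 (mod 2563).

2248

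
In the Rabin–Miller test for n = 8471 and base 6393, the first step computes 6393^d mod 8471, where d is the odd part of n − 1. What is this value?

1499

n − 1 = 8470 = 2^1 · 4235, so s = 1 and d = 4235.
6393^4235 mod 8471 = 1499.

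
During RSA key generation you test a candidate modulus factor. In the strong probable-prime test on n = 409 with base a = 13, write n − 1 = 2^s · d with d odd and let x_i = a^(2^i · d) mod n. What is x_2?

408

n − 1 = 408 = 2^3 · 51, so s = 3 and d = 51.
x_0 = 13^51 mod 409 = 31.
x_1 = 31^2 mod 409 = 143.
x_2 = 143^2 mod 409 = 408.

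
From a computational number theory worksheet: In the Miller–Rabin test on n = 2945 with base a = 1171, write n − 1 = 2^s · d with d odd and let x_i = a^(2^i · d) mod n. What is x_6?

n − 1 = 2944 = 2^7 · 23, so s = 7 and d = 23.
x_0 = 1171^23 mod 2945 = 331.
x_1 = 331^2 mod 2945 = 596.
x_2 = 596^2 mod 2945 = 1816.
x_3 = 1816^2 mod 2945 = 2401.
x_4 = 2401^2 mod 2945 = 1436.
x_5 = 1436^2 mod 2945 = 596.
x_6 = 596^2 mod 2945 = 1816.

1816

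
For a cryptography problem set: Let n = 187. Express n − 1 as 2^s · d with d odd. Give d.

93

Halving: 186 → 93; 93 is odd.
So 186 = 2^1 · 93.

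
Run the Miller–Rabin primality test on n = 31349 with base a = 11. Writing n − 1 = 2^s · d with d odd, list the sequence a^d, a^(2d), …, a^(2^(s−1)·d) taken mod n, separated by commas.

25742, 26751

n − 1 = 31348 = 2^2 · 7837, so s = 2 and d = 7837.
x_0 = 11^7837 mod 31349 = 25742.
x_1 = 25742^2 mod 31349 = 26751.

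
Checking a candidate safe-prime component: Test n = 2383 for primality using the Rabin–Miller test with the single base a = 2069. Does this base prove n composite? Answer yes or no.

no

n − 1 = 2382 = 2^1 · 1191, so s = 1 and d = 1191.
x_0 = 2069^1191 mod 2383 = 1.
x_0 = 1, so 2069 is not a witness.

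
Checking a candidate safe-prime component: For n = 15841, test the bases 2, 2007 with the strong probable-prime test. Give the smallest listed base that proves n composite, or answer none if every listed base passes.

n − 1 = 15840 = 2^5 · 495, so s = 5 and d = 495.
Base 2: x_0 = 2^495 mod 15841 = 1. x_0 = 1, so 2 is not a witness.
Base 2007: x_0 = 2007^495 mod 15841 = 15840. x_0 = 15840 ≡ −1, so 2007 is not a witness.
No listed base is a witness for 15841.

none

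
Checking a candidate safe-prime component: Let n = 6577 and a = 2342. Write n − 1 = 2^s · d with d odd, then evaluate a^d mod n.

3843

n − 1 = 6576 = 2^4 · 411, so s = 4 and d = 411.
2342^411 mod 6577 = 3843.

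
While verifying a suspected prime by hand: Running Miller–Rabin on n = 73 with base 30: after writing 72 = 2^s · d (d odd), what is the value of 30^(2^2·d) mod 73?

n − 1 = 72 = 2^3 · 9, so s = 3 and d = 9.
Repeated squaring mod 73: 30^1 ≡ 30, 30^2 ≡ 24, 30^4 ≡ 65, 30^8 ≡ 64.
9 = 8 + 1, so 30^9 ≡ 64·30 ≡ 22 (mod 73).
x_0 = 22.
x_1 = 22^2 mod 73 = 46.
x_2 = 46^2 mod 73 = 72.

72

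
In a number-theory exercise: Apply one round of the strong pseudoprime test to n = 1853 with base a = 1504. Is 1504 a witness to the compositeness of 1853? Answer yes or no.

n − 1 = 1852 = 2^2 · 463, so s = 2 and d = 463.
x_0 = 1504^463 mod 1853 = 1511.
x_0 is neither 1 nor 1852, so continue squaring.
x_1 = 1511^2 mod 1853 = 225.
Reached i = s−1 = 1 without hitting −1: 1504 is a Miller–Rabin witness and 1853 is composite.

yes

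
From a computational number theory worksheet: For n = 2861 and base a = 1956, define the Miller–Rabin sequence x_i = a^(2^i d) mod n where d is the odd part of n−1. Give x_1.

n − 1 = 2860 = 2^2 · 715, so s = 2 and d = 715.
x_0 = 1956^715 mod 2861 = 1202.
x_1 = 1202^2 mod 2861 = 2860.

2860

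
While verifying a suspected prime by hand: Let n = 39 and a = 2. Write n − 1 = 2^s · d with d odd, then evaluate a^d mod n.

n − 1 = 38 = 2^1 · 19, so s = 1 and d = 19.
Repeated squaring mod 39: 2^1 ≡ 2, 2^2 ≡ 4, 2^4 ≡ 16, 2^8 ≡ 22, 2^16 ≡ 16.
19 = 16 + 2 + 1, so 2^19 ≡ 16·4·2 ≡ 11 (mod 39).

11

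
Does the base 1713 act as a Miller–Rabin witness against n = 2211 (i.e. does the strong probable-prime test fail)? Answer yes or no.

n − 1 = 2210 = 2^1 · 1105, so s = 1 and d = 1105.
x_0 = 1713^1105 mod 2211 = 1110.
x_0 ∉ {1, 2210} and s = 1, so 1713 is a Miller–Rabin witness and 2211 is composite.

yes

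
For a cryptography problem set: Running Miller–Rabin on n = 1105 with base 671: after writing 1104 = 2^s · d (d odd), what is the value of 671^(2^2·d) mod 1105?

n − 1 = 1104 = 2^4 · 69, so s = 4 and d = 69.
x_0 = 671^69 mod 1105 = 281.
x_1 = 281^2 mod 1105 = 506.
x_2 = 506^2 mod 1105 = 781.

781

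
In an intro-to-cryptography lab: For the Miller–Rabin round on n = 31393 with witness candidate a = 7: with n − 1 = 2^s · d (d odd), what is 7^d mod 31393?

1954

n − 1 = 31392 = 2^5 · 981, so s = 5 and d = 981.
7^981 mod 31393 = 1954.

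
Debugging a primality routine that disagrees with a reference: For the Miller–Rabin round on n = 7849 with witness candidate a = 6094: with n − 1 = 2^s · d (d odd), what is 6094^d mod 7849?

6693

n − 1 = 7848 = 2^3 · 981, so s = 3 and d = 981.
Repeated squaring mod 7849: 6094^1 ≡ 6094, 6094^2 ≡ 3217, 6094^4 ≡ 4107, 6094^8 ≡ 7797, 6094^16 ≡ 2704, 6094^32 ≡ 4197, 6094^64 ≡ 1653, 6094^128 ≡ 957, 6094^256 ≡ 5365, 6094^512 ≡ 942.
981 = 512 + 256 + 128 + 64 + 16 + 4 + 1, so 6094^981 ≡ 942·5365·957·1653·2704·4107·6094 ≡ 6693 (mod 7849).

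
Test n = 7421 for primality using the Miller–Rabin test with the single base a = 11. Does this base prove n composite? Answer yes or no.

yes

n − 1 = 7420 = 2^2 · 1855, so s = 2 and d = 1855.
x_0 = 11^1855 mod 7421 = 5357.
x_0 is neither 1 nor 7420, so continue squaring.
x_1 = 5357^2 mod 7421 = 442.
Reached i = s−1 = 1 without hitting −1: 11 is a Miller–Rabin witness and 7421 is composite.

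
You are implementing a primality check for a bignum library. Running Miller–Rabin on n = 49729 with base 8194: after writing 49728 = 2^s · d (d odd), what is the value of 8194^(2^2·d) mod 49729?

n − 1 = 49728 = 2^6 · 777, so s = 6 and d = 777.
x_0 = 8194^777 mod 49729 = 24754.
x_1 = 24754^2 mod 49729 = 49507.
x_2 = 49507^2 mod 49729 = 49284.

49284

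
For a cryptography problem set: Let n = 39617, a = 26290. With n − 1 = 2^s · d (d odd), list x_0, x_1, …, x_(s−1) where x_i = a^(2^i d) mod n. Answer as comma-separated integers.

20189, 16025, 3231, 20090, 29721, 37209

n − 1 = 39616 = 2^6 · 619, so s = 6 and d = 619.
x_0 = 26290^619 mod 39617 = 20189.
x_1 = 20189^2 mod 39617 = 16025.
x_2 = 16025^2 mod 39617 = 3231.
x_3 = 3231^2 mod 39617 = 20090.
x_4 = 20090^2 mod 39617 = 29721.
x_5 = 29721^2 mod 39617 = 37209.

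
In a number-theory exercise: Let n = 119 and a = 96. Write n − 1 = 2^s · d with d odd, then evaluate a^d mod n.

80

n − 1 = 118 = 2^1 · 59, so s = 1 and d = 59.
By repeated squaring, 96^59 ≡ 80 (mod 119).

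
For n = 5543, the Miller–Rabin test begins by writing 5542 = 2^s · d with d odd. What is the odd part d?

2771

Halving: 5542 → 2771; 2771 is odd.
So 5542 = 2^1 · 2771.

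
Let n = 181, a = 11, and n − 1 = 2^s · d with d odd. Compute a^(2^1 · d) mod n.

1

n − 1 = 180 = 2^2 · 45, so s = 2 and d = 45.
x_0 = 11^45 mod 181 = 180.
x_1 = 180^2 mod 181 = 1.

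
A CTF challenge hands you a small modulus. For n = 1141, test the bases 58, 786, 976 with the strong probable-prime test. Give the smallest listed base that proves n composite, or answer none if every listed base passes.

786

n − 1 = 1140 = 2^2 · 285, so s = 2 and d = 285.
Base 58: x_0 = 58^285 mod 1141 = 1. x_0 = 1, so 58 is not a witness.
Base 786: x_0 = 786^285 mod 1141 = 729. x_0 is neither 1 nor 1140, so continue squaring. x_1 = 729^2 mod 1141 = 876. Reached i = s−1 = 1 without hitting −1: 786 is a Miller–Rabin witness and 1141 is composite.
Base 976: x_0 = 976^285 mod 1141 = 1014. x_0 is neither 1 nor 1140, so continue squaring. x_1 = 1014^2 mod 1141 = 155. Reached i = s−1 = 1 without hitting −1: 976 is a Miller–Rabin witness and 1141 is composite.
The smallest witness among the given bases is 786.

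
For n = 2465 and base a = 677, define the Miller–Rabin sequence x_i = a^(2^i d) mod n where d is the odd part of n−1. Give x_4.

n − 1 = 2464 = 2^5 · 77, so s = 5 and d = 77.
Repeated squaring mod 2465: 677^1 ≡ 677, 677^2 ≡ 2304, 677^4 ≡ 1271, 677^8 ≡ 866, 677^16 ≡ 596, 677^32 ≡ 256, 677^64 ≡ 1446.
77 = 64 + 8 + 4 + 1, so 677^77 ≡ 1446·866·1271·677 ≡ 447 (mod 2465).
x_0 = 447.
x_1 = 447^2 mod 2465 = 144.
x_2 = 144^2 mod 2465 = 1016.
x_3 = 1016^2 mod 2465 = 1886.
x_4 = 1886^2 mod 2465 = 1.

1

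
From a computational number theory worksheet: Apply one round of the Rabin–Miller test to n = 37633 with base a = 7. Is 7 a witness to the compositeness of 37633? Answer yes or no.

n − 1 = 37632 = 2^8 · 147, so s = 8 and d = 147.
x_0 = 7^147 mod 37633 = 22097.
x_0 is neither 1 nor 37632, so continue squaring.
x_1 = 22097^2 mod 37633 = 26867.
x_2 = 26867^2 mod 37633 = 34749.
x_3 = 34749^2 mod 37633 = 563.
x_4 = 563^2 mod 37633 = 15905.
x_5 = 15905^2 mod 37633 = 37632.
x_5 ≡ −1, so 7 is not a witness.

no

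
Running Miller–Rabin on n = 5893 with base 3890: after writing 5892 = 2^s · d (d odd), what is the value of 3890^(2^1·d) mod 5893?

5349

n − 1 = 5892 = 2^2 · 1473, so s = 2 and d = 1473.
x_0 = 3890^1473 mod 5893 = 885.
x_1 = 885^2 mod 5893 = 5349.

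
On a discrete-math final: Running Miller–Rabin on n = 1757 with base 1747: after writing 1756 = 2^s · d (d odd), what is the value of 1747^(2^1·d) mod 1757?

n − 1 = 1756 = 2^2 · 439, so s = 2 and d = 439.
x_0 = 1747^439 mod 1757 = 249.
x_1 = 249^2 mod 1757 = 506.

506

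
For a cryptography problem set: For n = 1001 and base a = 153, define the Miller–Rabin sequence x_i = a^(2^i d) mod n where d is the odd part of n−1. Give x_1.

n − 1 = 1000 = 2^3 · 125, so s = 3 and d = 125.
x_0 = 153^125 mod 1001 = 615.
x_1 = 615^2 mod 1001 = 848.

848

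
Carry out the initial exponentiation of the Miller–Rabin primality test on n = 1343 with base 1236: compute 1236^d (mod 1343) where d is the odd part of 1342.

1217

n − 1 = 1342 = 2^1 · 671, so s = 1 and d = 671.
Repeated squaring mod 1343: 1236^1 ≡ 1236, 1236^2 ≡ 705, 1236^4 ≡ 115, 1236^8 ≡ 1138, 1236^16 ≡ 392, 1236^32 ≡ 562, 1236^64 ≡ 239, 1236^128 ≡ 715, 1236^256 ≡ 885, 1236^512 ≡ 256.
671 = 512 + 128 + 16 + 8 + 4 + 2 + 1, so 1236^671 ≡ 256·715·392·1138·115·705·1236 ≡ 1217 (mod 1343).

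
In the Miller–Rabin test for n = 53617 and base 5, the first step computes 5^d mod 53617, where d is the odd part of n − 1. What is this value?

19773

n − 1 = 53616 = 2^4 · 3351, so s = 4 and d = 3351.
Repeated squaring mod 53617: 5^1 ≡ 5, 5^2 ≡ 25, 5^4 ≡ 625, 5^8 ≡ 15306, 5^16 ≡ 20963, 5^32 ≡ 2437, 5^64 ≡ 41099, 5^128 ≡ 31450, 5^256 ≡ 29701, 5^512 ≡ 42517, 5^1024 ≡ 51751, 5^2048 ≡ 50468.
3351 = 2048 + 1024 + 256 + 16 + 4 + 2 + 1, so 5^3351 ≡ 50468·51751·29701·20963·625·25·5 ≡ 19773 (mod 53617).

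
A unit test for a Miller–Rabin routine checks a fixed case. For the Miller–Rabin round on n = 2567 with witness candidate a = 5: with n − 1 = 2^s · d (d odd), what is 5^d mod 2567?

1196

n − 1 = 2566 = 2^1 · 1283, so s = 1 and d = 1283.
5^1283 mod 2567 = 1196.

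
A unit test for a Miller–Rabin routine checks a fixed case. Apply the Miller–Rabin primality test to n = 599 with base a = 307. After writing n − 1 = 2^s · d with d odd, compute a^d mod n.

n − 1 = 598 = 2^1 · 299, so s = 1 and d = 299.
By repeated squaring, 307^299 ≡ 1 (mod 599).

1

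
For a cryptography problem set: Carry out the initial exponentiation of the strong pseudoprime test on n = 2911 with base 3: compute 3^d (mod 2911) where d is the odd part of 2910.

n − 1 = 2910 = 2^1 · 1455, so s = 1 and d = 1455.
3^1455 mod 2911 = 1736.

1736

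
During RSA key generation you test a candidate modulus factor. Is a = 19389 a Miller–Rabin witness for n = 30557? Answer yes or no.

n − 1 = 30556 = 2^2 · 7639, so s = 2 and d = 7639.
By repeated squaring, 19389^7639 ≡ 17586 (mod 30557).
x_0 = 19389^7639 mod 30557 = 17586.
x_0 is neither 1 nor 30556, so continue squaring.
x_1 = 17586^2 mod 30557 = 30556.
x_1 ≡ −1, so 19389 is not a witness.

no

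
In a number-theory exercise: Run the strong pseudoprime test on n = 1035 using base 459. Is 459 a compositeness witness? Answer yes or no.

n − 1 = 1034 = 2^1 · 517, so s = 1 and d = 517.
x_0 = 459^517 mod 1035 = 459.
x_0 ∉ {1, 1034} and s = 1, so 459 is a Miller–Rabin witness and 1035 is composite.

yes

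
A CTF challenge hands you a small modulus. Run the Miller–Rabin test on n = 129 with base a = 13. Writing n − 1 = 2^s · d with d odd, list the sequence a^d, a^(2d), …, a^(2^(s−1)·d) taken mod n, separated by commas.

13, 40, 52, 124, 25, 109, 13

n − 1 = 128 = 2^7 · 1, so s = 7 and d = 1.
x_0 = 13^1 mod 129 = 13.
x_1 = 13^2 mod 129 = 40.
x_2 = 40^2 mod 129 = 52.
x_3 = 52^2 mod 129 = 124.
x_4 = 124^2 mod 129 = 25.
x_5 = 25^2 mod 129 = 109.
x_6 = 109^2 mod 129 = 13.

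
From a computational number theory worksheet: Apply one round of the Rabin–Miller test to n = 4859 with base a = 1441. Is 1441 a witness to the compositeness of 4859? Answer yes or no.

no

n − 1 = 4858 = 2^1 · 2429, so s = 1 and d = 2429.
x_0 = 1441^2429 mod 4859 = 4858.
x_0 = 4858 ≡ −1, so 1441 is not a witness.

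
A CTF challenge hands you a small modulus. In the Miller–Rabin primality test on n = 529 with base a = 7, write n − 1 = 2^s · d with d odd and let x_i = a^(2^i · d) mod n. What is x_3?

139

n − 1 = 528 = 2^4 · 33, so s = 4 and d = 33.
Repeated squaring mod 529: 7^1 ≡ 7, 7^2 ≡ 49, 7^4 ≡ 285, 7^8 ≡ 288, 7^16 ≡ 420, 7^32 ≡ 243.
33 = 32 + 1, so 7^33 ≡ 243·7 ≡ 114 (mod 529).
x_0 = 114.
x_1 = 114^2 mod 529 = 300.
x_2 = 300^2 mod 529 = 70.
x_3 = 70^2 mod 529 = 139.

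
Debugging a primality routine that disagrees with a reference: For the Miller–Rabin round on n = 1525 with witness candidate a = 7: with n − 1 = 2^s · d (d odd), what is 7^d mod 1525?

n − 1 = 1524 = 2^2 · 381, so s = 2 and d = 381.
7^381 mod 1525 = 207.

207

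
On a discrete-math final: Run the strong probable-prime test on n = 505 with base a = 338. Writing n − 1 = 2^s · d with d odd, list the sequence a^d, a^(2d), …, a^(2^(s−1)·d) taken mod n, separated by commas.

42, 249, 391

n − 1 = 504 = 2^3 · 63, so s = 3 and d = 63.
x_0 = 338^63 mod 505 = 42.
x_1 = 42^2 mod 505 = 249.
x_2 = 249^2 mod 505 = 391.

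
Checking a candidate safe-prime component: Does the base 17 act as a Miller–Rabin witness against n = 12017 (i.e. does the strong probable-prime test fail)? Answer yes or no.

yes

n − 1 = 12016 = 2^4 · 751, so s = 4 and d = 751.
By repeated squaring, 17^751 ≡ 2240 (mod 12017).
x_0 = 17^751 mod 12017 = 2240.
x_0 is neither 1 nor 12016, so continue squaring.
x_1 = 2240^2 mod 12017 = 6511.
x_2 = 6511^2 mod 12017 = 9162.
x_3 = 9162^2 mod 12017 = 3499.
Reached i = s−1 = 3 without hitting −1: 17 is a Miller–Rabin witness and 12017 is composite.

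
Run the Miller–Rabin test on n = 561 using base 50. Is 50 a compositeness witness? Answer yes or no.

n − 1 = 560 = 2^4 · 35, so s = 4 and d = 35.
Repeated squaring mod 561: 50^1 ≡ 50, 50^2 ≡ 256, 50^4 ≡ 460, 50^8 ≡ 103, 50^16 ≡ 511, 50^32 ≡ 256.
35 = 32 + 2 + 1, so 50^35 ≡ 256·256·50 ≡ 560 (mod 561).
x_0 = 50^35 mod 561 = 560.
x_0 = 560 ≡ −1, so 50 is not a witness.

no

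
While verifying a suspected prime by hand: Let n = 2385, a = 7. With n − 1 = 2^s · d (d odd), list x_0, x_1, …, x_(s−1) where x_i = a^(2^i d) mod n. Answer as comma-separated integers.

382, 439, 1921, 646

n − 1 = 2384 = 2^4 · 149, so s = 4 and d = 149.
x_0 = 7^149 mod 2385 = 382.
x_1 = 382^2 mod 2385 = 439.
x_2 = 439^2 mod 2385 = 1921.
x_3 = 1921^2 mod 2385 = 646.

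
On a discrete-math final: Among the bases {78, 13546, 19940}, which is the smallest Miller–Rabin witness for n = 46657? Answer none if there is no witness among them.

n − 1 = 46656 = 2^6 · 729, so s = 6 and d = 729.
Base 78: x_0 = 78^729 mod 46657 = 42068. x_0 is neither 1 nor 46656, so continue squaring. x_1 = 42068^2 mod 46657 = 16614. x_2 = 16614^2 mod 46657 = 2184. x_3 = 2184^2 mod 46657 = 10842. x_4 = 10842^2 mod 46657 = 19981. x_5 = 19981^2 mod 46657 = 43069. Reached i = s−1 = 5 without hitting −1: 78 is a Miller–Rabin witness and 46657 is composite.
Base 13546: x_0 = 13546^729 mod 46657 = 18499. x_0 is neither 1 nor 46656, so continue squaring. x_1 = 18499^2 mod 46657 = 30563. x_2 = 30563^2 mod 46657 = 23829. x_3 = 23829^2 mod 46657 = 5551. x_4 = 5551^2 mod 46657 = 19981. x_5 = 19981^2 mod 46657 = 43069. Reached i = s−1 = 5 without hitting −1: 13546 is a Miller–Rabin witness and 46657 is composite.
Base 19940: x_0 = 19940^729 mod 46657 = 42440. x_0 is neither 1 nor 46656, so continue squaring. x_1 = 42440^2 mod 46657 = 6772. x_2 = 6772^2 mod 46657 = 42810. x_3 = 42810^2 mod 46657 = 9140. x_4 = 9140^2 mod 46657 = 23570. x_5 = 23570^2 mod 46657 = 1. x_5 = 1 but x_4 ≠ ±1, a nontrivial square root of 1 — 19940 is a witness and 46657 is composite.
The smallest witness among the given bases is 78.

78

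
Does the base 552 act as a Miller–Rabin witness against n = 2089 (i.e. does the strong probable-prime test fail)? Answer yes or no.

no

n − 1 = 2088 = 2^3 · 261, so s = 3 and d = 261.
x_0 = 552^261 mod 2089 = 2005.
x_0 is neither 1 nor 2088, so continue squaring.
x_1 = 2005^2 mod 2089 = 789.
x_2 = 789^2 mod 2089 = 2088.
x_2 ≡ −1, so 552 is not a witness.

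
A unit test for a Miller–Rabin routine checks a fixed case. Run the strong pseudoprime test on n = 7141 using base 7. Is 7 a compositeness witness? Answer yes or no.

n − 1 = 7140 = 2^2 · 1785, so s = 2 and d = 1785.
Repeated squaring mod 7141: 7^1 ≡ 7, 7^2 ≡ 49, 7^4 ≡ 2401, 7^8 ≡ 2014, 7^16 ≡ 108, 7^32 ≡ 4523, 7^64 ≡ 5705, 7^128 ≡ 5488, 7^256 ≡ 4547, 7^512 ≡ 2014, 7^1024 ≡ 108.
1785 = 1024 + 512 + 128 + 64 + 32 + 16 + 8 + 1, so 7^1785 ≡ 108·2014·5488·5705·4523·108·2014·7 ≡ 2711 (mod 7141).
x_0 = 7^1785 mod 7141 = 2711.
x_0 is neither 1 nor 7140, so continue squaring.
x_1 = 2711^2 mod 7141 = 1432.
Reached i = s−1 = 1 without hitting −1: 7 is a Miller–Rabin witness and 7141 is composite.

yes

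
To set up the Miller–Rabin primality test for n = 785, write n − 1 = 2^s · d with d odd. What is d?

Halving: 784 → 392 → 196 → 98 → 49; 49 is odd.
So 784 = 2^4 · 49.

49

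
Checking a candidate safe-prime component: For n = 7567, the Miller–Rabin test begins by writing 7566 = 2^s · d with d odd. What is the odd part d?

Halving: 7566 → 3783; 3783 is odd.
So 7566 = 2^1 · 3783.

3783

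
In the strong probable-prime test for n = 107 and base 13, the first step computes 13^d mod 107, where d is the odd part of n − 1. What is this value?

1

n − 1 = 106 = 2^1 · 53, so s = 1 and d = 53.
Repeated squaring mod 107: 13^1 ≡ 13, 13^2 ≡ 62, 13^4 ≡ 99, 13^8 ≡ 64, 13^16 ≡ 30, 13^32 ≡ 44.
53 = 32 + 16 + 4 + 1, so 13^53 ≡ 44·30·99·13 ≡ 1 (mod 107).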